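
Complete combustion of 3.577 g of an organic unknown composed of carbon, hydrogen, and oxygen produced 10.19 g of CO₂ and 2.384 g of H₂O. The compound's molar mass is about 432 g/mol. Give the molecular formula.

C28H32O4

mol C = 10.19 g CO₂ ÷ 44.009 g/mol = 0.23154 mol
mol H = 2 × 2.384 g H₂O ÷ 18.015 g/mol = 0.26467 mol
mass O = 3.577 − (2.7811 + 0.26679) = 0.52914 g → mol O = 0.52914 ÷ 15.999 = 0.033074 mol
Divide by the smallest (0.033074 mol): C 7.001, H 8.002, O 1.000
Empirical formula: C7H8O
Empirical-formula mass = 108.14 g/mol; 432 ÷ 108.14 ≈ 4, so the molecular formula is C28H32O4.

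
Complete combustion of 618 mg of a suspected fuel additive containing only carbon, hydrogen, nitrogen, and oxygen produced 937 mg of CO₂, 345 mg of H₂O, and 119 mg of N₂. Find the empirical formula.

mol C = 0.937 g CO₂ ÷ 44.009 g/mol = 0.02129 mol
mol H = 2 × 0.345 g H₂O ÷ 18.015 g/mol = 0.03830 mol
mol N = 2 × 0.119 g N₂ ÷ 28.014 g/mol = 0.008496 mol
mass O = 0.618 − (0.2557 + 0.03861 + 0.1190) = 0.2047 g → mol O = 0.2047 ÷ 15.999 = 0.01279 mol
Divide by the smallest (0.008496 mol): C 2.506, H 4.508, N 1.000, O 1.506
Multiplying each by 2 gives whole numbers: C 5.01, H 9.02, N 2.00, O 3.01

C5H9N2O3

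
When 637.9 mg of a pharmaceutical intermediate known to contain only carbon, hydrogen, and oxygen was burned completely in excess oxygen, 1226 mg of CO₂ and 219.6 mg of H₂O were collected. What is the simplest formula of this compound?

mol C = 1.226 g CO₂ ÷ 44.009 g/mol = 0.027858 mol
mol H = 2 × 0.2196 g H₂O ÷ 18.015 g/mol = 0.024380 mol
mass O = 0.6379 − (0.33460 + 0.024575) = 0.27872 g → mol O = 0.27872 ÷ 15.999 = 0.017421 mol
Divide by the smallest (0.017421 mol): C 1.599, H 1.399, O 1.000
Multiplying each by 5 gives whole numbers: C 8.00, H 7.00, O 5.00

C8H7O5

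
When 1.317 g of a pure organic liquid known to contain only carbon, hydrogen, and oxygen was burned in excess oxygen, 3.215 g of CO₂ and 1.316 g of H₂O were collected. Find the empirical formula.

mol C = 3.215 g CO₂ ÷ 44.009 g/mol = 0.073053 mol
mol H = 2 × 1.316 g H₂O ÷ 18.015 g/mol = 0.14610 mol
mass O = 1.317 − (0.87744 + 0.14727) = 0.29229 g → mol O = 0.29229 ÷ 15.999 = 0.018269 mol
Divide by the smallest (0.018269 mol): C 3.999, H 7.997, O 1.000

C4H8O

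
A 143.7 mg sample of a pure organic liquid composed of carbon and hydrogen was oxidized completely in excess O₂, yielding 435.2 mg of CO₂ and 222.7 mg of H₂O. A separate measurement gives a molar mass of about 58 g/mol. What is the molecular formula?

mol C = 0.4352 g CO₂ ÷ 44.009 g/mol = 0.0098889 mol
mol H = 2 × 0.2227 g H₂O ÷ 18.015 g/mol = 0.024724 mol
Divide by the smallest (0.0098889 mol): C 1.000, H 2.500
Multiplying each by 2 gives whole numbers: C 2.00, H 5.00
Empirical formula: C2H5
Empirical-formula mass = 29.06 g/mol; 58 ÷ 29.06 ≈ 2, so the molecular formula is C4H10.

C4H10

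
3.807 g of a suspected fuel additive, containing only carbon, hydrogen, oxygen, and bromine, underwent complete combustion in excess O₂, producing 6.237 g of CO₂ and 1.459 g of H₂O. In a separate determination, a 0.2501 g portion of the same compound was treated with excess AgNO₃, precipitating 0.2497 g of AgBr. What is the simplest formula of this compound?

C7H8BrO

mol C = 6.237 g CO₂ ÷ 44.009 g/mol = 0.14172 mol
mol H = 2 × 1.459 g H₂O ÷ 18.015 g/mol = 0.16198 mol
From the AgBr data: mol Br per gram of compound = (0.2497 ÷ 187.772) ÷ 0.2501 = 0.0053171 mol/g, so in the 3.807 g combustion sample mol Br = 0.020242 mol
mass O = 3.807 − (1.7022 + 0.16327 + 1.6174) = 0.32409 g → mol O = 0.32409 ÷ 15.999 = 0.020257 mol
Divide by the smallest (0.020242 mol): C 7.001, H 8.002, Br 1.000, O 1.001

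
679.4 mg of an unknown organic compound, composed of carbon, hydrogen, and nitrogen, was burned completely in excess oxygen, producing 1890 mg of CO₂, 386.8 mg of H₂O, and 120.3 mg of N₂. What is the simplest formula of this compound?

C5H5N

mol C = 1.890 g CO₂ ÷ 44.009 g/mol = 0.042946 mol
mol H = 2 × 0.3868 g H₂O ÷ 18.015 g/mol = 0.042942 mol
mol N = 2 × 0.1203 g N₂ ÷ 28.014 g/mol = 0.0085886 mol
Divide by the smallest (0.0085886 mol): C 5.000, H 5.000, N 1.000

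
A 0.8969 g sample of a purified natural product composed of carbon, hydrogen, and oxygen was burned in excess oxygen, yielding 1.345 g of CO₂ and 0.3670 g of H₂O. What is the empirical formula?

mol C = 1.345 g CO₂ ÷ 44.009 g/mol = 0.030562 mol
mol H = 2 × 0.3670 g H₂O ÷ 18.015 g/mol = 0.040744 mol
mass O = 0.8969 − (0.36708 + 0.041070) = 0.48875 g → mol O = 0.48875 ÷ 15.999 = 0.030549 mol
Divide by the smallest (0.030549 mol): C 1.000, H 1.334, O 1.000
Multiplying each by 3 gives whole numbers: C 3.00, H 4.00, O 3.00

C3H4O3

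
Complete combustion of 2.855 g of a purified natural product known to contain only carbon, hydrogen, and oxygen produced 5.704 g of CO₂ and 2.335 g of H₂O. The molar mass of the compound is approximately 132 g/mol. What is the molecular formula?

C6H12O3

mol C = 5.704 g CO₂ ÷ 44.009 g/mol = 0.12961 mol
mol H = 2 × 2.335 g H₂O ÷ 18.015 g/mol = 0.25923 mol
mass O = 2.855 − (1.5567 + 0.26130) = 1.0370 g → mol O = 1.0370 ÷ 15.999 = 0.064814 mol
Divide by the smallest (0.064814 mol): C 2.000, H 4.000, O 1.000
Empirical formula: C2H4O
Empirical-formula mass = 44.05 g/mol; 132 ÷ 44.05 ≈ 3, so the molecular formula is C6H12O3.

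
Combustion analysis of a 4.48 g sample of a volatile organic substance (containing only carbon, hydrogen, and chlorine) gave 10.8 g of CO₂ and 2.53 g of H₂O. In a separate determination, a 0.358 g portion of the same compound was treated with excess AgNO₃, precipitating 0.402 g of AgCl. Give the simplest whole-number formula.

mol C = 10.8 g CO₂ ÷ 44.009 g/mol = 0.2454 mol
mol H = 2 × 2.53 g H₂O ÷ 18.015 g/mol = 0.2809 mol
From the AgCl data: mol Cl per gram of compound = (0.402 ÷ 143.318) ÷ 0.358 = 0.007835 mol/g, so in the 4.48 g combustion sample mol Cl = 0.03510 mol
Divide by the smallest (0.03510 mol): C 6.991, H 8.002, Cl 1.000

C7H8Cl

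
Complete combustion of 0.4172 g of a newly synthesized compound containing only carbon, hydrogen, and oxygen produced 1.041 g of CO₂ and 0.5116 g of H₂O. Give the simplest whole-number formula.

mol C = 1.041 g CO₂ ÷ 44.009 g/mol = 0.023654 mol
mol H = 2 × 0.5116 g H₂O ÷ 18.015 g/mol = 0.056797 mol
mass O = 0.4172 − (0.28411 + 0.057251) = 0.075837 g → mol O = 0.075837 ÷ 15.999 = 0.0047401 mol
Divide by the smallest (0.0047401 mol): C 4.990, H 11.982, O 1.000

C5H12O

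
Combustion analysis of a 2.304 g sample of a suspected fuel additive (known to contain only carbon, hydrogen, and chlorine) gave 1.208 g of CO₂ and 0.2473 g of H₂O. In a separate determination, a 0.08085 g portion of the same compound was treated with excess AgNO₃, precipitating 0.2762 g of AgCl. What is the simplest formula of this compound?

CHCl2

mol C = 1.208 g CO₂ ÷ 44.009 g/mol = 0.027449 mol
mol H = 2 × 0.2473 g H₂O ÷ 18.015 g/mol = 0.027455 mol
From the AgCl data: mol Cl per gram of compound = (0.2762 ÷ 143.318) ÷ 0.08085 = 0.023837 mol/g, so in the 2.304 g combustion sample mol Cl = 0.054919 mol
Divide by the smallest (0.027449 mol): C 1.000, H 1.000, Cl 2.001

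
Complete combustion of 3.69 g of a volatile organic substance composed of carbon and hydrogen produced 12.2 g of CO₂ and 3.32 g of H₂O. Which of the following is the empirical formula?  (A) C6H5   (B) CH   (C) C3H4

mol C = 12.2 g CO₂ ÷ 44.009 g/mol = 0.2772 mol
mol H = 2 × 3.32 g H₂O ÷ 18.015 g/mol = 0.3686 mol
Divide by the smallest (0.2772 mol): C 1.000, H 1.330
Multiplying each by 3 gives whole numbers: C 3.00, H 3.99

(C) C3H4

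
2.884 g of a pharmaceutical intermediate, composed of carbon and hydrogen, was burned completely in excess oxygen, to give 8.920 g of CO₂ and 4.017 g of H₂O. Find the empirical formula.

C5H11

mol C = 8.920 g CO₂ ÷ 44.009 g/mol = 0.20269 mol
mol H = 2 × 4.017 g H₂O ÷ 18.015 g/mol = 0.44596 mol
Divide by the smallest (0.20269 mol): C 1.000, H 2.200
Multiplying each by 5 gives whole numbers: C 5.00, H 11.00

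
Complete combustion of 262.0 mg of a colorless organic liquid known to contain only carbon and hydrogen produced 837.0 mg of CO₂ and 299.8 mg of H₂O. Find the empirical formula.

C4H7

mol C = 0.8370 g CO₂ ÷ 44.009 g/mol = 0.019019 mol
mol H = 2 × 0.2998 g H₂O ÷ 18.015 g/mol = 0.033283 mol
Divide by the smallest (0.019019 mol): C 1.000, H 1.750
Multiplying each by 4 gives whole numbers: C 4.00, H 7.00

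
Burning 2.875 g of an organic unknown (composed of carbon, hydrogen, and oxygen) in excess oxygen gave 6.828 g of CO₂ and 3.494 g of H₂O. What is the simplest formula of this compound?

mol C = 6.828 g CO₂ ÷ 44.009 g/mol = 0.15515 mol
mol H = 2 × 3.494 g H₂O ÷ 18.015 g/mol = 0.38790 mol
mass O = 2.875 − (1.8635 + 0.39100) = 0.62049 g → mol O = 0.62049 ÷ 15.999 = 0.038783 mol
Divide by the smallest (0.038783 mol): C 4.000, H 10.002, O 1.000

C4H10O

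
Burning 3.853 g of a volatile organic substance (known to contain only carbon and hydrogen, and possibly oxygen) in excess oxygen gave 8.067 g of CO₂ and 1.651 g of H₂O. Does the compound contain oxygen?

mol C = 8.067 g CO₂ ÷ 44.009 g/mol = 0.18330 mol
mol H = 2 × 1.651 g H₂O ÷ 18.015 g/mol = 0.18329 mol
C and H account for only 2.3864 g of the 3.853 g sample; the remaining 1.4666 g must be oxygen.

yes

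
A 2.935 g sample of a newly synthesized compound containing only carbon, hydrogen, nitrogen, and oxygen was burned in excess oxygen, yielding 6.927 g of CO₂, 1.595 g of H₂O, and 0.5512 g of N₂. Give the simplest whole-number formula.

C8H9N2O

mol C = 6.927 g CO₂ ÷ 44.009 g/mol = 0.15740 mol
mol H = 2 × 1.595 g H₂O ÷ 18.015 g/mol = 0.17707 mol
mol N = 2 × 0.5512 g N₂ ÷ 28.014 g/mol = 0.039352 mol
mass O = 2.935 − (1.8905 + 0.17849 + 0.55120) = 0.31478 g → mol O = 0.31478 ÷ 15.999 = 0.019675 mol
Divide by the smallest (0.019675 mol): C 8.000, H 9.000, N 2.000, O 1.000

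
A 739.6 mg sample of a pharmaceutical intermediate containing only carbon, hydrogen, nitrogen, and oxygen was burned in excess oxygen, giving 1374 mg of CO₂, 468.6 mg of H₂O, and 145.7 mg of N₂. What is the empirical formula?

C3H5NO

mol C = 1.374 g CO₂ ÷ 44.009 g/mol = 0.031221 mol
mol H = 2 × 0.4686 g H₂O ÷ 18.015 g/mol = 0.052023 mol
mol N = 2 × 0.1457 g N₂ ÷ 28.014 g/mol = 0.010402 mol
mass O = 0.7396 − (0.37499 + 0.052440 + 0.14570) = 0.16647 g → mol O = 0.16647 ÷ 15.999 = 0.010405 mol
Divide by the smallest (0.010402 mol): C 3.001, H 5.001, N 1.000, O 1.000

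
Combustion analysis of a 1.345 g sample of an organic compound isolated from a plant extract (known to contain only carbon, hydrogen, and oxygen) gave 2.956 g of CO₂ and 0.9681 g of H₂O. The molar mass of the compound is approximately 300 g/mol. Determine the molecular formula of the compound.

mol C = 2.956 g CO₂ ÷ 44.009 g/mol = 0.067168 mol
mol H = 2 × 0.9681 g H₂O ÷ 18.015 g/mol = 0.10748 mol
mass O = 1.345 − (0.80676 + 0.10834) = 0.42991 g → mol O = 0.42991 ÷ 15.999 = 0.026871 mol
Divide by the smallest (0.026871 mol): C 2.500, H 4.000, O 1.000
Multiplying each by 2 gives whole numbers: C 5.00, H 8.00, O 2.00
Empirical formula: C5H8O2
Empirical-formula mass = 100.12 g/mol; 300 ÷ 100.12 ≈ 3, so the molecular formula is C15H24O6.

C15H24O6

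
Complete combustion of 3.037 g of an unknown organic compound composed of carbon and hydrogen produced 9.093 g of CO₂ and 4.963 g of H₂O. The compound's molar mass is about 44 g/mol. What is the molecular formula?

mol C = 9.093 g CO₂ ÷ 44.009 g/mol = 0.20662 mol
mol H = 2 × 4.963 g H₂O ÷ 18.015 g/mol = 0.55099 mol
Divide by the smallest (0.20662 mol): C 1.000, H 2.667
Multiplying each by 3 gives whole numbers: C 3.00, H 8.00
Empirical formula: C3H8
Empirical-formula mass = 44.10 g/mol; 44 ÷ 44.10 ≈ 1, so the molecular formula is C3H8.

C3H8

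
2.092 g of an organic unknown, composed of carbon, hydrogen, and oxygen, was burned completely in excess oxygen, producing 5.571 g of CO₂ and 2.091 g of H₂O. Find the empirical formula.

mol C = 5.571 g CO₂ ÷ 44.009 g/mol = 0.12659 mol
mol H = 2 × 2.091 g H₂O ÷ 18.015 g/mol = 0.23214 mol
mass O = 2.092 − (1.5204 + 0.23400) = 0.33756 g → mol O = 0.33756 ÷ 15.999 = 0.021099 mol
Divide by the smallest (0.021099 mol): C 6.000, H 11.003, O 1.000

C6H11O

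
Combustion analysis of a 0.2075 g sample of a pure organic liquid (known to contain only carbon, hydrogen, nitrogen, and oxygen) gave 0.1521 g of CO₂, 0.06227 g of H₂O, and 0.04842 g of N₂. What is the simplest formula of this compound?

mol C = 0.1521 g CO₂ ÷ 44.009 g/mol = 0.0034561 mol
mol H = 2 × 0.06227 g H₂O ÷ 18.015 g/mol = 0.0069131 mol
mol N = 2 × 0.04842 g N₂ ÷ 28.014 g/mol = 0.0034568 mol
mass O = 0.2075 − (0.041511 + 0.0069684 + 0.048420) = 0.11060 g → mol O = 0.11060 ÷ 15.999 = 0.0069129 mol
Divide by the smallest (0.0034561 mol): C 1.000, H 2.000, N 1.000, O 2.000

CH2NO2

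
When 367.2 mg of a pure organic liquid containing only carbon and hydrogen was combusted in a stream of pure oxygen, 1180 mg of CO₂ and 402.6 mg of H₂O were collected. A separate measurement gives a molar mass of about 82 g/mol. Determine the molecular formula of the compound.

mol C = 1.180 g CO₂ ÷ 44.009 g/mol = 0.026813 mol
mol H = 2 × 0.4026 g H₂O ÷ 18.015 g/mol = 0.044696 mol
Divide by the smallest (0.026813 mol): C 1.000, H 1.667
Multiplying each by 3 gives whole numbers: C 3.00, H 5.00
Empirical formula: C3H5
Empirical-formula mass = 41.07 g/mol; 82 ÷ 41.07 ≈ 2, so the molecular formula is C6H10.

C6H10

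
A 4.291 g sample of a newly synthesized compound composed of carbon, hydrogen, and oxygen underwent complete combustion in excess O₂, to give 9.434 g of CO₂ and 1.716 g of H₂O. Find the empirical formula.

mol C = 9.434 g CO₂ ÷ 44.009 g/mol = 0.21437 mol
mol H = 2 × 1.716 g H₂O ÷ 18.015 g/mol = 0.19051 mol
mass O = 4.291 − (2.5747 + 0.19203) = 1.5242 g → mol O = 1.5242 ÷ 15.999 = 0.095270 mol
Divide by the smallest (0.095270 mol): C 2.250, H 2.000, O 1.000
Multiplying each by 4 gives whole numbers: C 9.00, H 8.00, O 4.00

C9H8O4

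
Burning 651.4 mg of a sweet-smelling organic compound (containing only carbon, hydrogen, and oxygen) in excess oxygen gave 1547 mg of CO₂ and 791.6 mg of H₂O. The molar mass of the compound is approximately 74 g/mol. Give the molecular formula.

C4H10O

mol C = 1.547 g CO₂ ÷ 44.009 g/mol = 0.035152 mol
mol H = 2 × 0.7916 g H₂O ÷ 18.015 g/mol = 0.087882 mol
mass O = 0.6514 − (0.42221 + 0.088585) = 0.14061 g → mol O = 0.14061 ÷ 15.999 = 0.0087884 mol
Divide by the smallest (0.0087884 mol): C 4.000, H 10.000, O 1.000
Empirical formula: C4H10O
Empirical-formula mass = 74.12 g/mol; 74 ÷ 74.12 ≈ 1, so the molecular formula is C4H10O.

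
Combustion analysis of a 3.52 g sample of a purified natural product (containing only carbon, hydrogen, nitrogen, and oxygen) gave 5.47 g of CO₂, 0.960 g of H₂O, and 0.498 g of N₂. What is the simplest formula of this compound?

mol C = 5.47 g CO₂ ÷ 44.009 g/mol = 0.1243 mol
mol H = 2 × 0.960 g H₂O ÷ 18.015 g/mol = 0.1066 mol
mol N = 2 × 0.498 g N₂ ÷ 28.014 g/mol = 0.03555 mol
mass O = 3.52 − (1.493 + 0.1074 + 0.4980) = 1.422 g → mol O = 1.422 ÷ 15.999 = 0.08886 mol
Divide by the smallest (0.03555 mol): C 3.496, H 2.998, N 1.000, O 2.499
Multiplying each by 2 gives whole numbers: C 6.99, H 6.00, N 2.00, O 5.00

C7H6N2O5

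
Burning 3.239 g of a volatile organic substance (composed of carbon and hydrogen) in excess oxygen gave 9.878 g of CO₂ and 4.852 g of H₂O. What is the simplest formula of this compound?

C5H12

mol C = 9.878 g CO₂ ÷ 44.009 g/mol = 0.22445 mol
mol H = 2 × 4.852 g H₂O ÷ 18.015 g/mol = 0.53866 mol
Divide by the smallest (0.22445 mol): C 1.000, H 2.400
Multiplying each by 5 gives whole numbers: C 5.00, H 12.00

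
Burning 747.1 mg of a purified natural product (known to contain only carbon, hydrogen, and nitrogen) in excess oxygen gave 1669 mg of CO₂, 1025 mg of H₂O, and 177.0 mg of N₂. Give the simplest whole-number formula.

mol C = 1.669 g CO₂ ÷ 44.009 g/mol = 0.037924 mol
mol H = 2 × 1.025 g H₂O ÷ 18.015 g/mol = 0.11379 mol
mol N = 2 × 0.1770 g N₂ ÷ 28.014 g/mol = 0.012637 mol
Divide by the smallest (0.012637 mol): C 3.001, H 9.005, N 1.000

C3H9N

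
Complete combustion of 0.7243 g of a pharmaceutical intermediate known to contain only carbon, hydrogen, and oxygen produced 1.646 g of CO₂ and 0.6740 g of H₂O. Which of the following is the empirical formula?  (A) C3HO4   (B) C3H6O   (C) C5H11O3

(B) C3H6O

mol C = 1.646 g CO₂ ÷ 44.009 g/mol = 0.037401 mol
mol H = 2 × 0.6740 g H₂O ÷ 18.015 g/mol = 0.074827 mol
mass O = 0.7243 − (0.44923 + 0.075425) = 0.19965 g → mol O = 0.19965 ÷ 15.999 = 0.012479 mol
Divide by the smallest (0.012479 mol): C 2.997, H 5.996, O 1.000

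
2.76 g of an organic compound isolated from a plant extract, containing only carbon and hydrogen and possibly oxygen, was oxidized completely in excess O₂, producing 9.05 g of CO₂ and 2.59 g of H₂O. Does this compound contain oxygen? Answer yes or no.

mol C = 9.05 g CO₂ ÷ 44.009 g/mol = 0.2056 mol
mol H = 2 × 2.59 g H₂O ÷ 18.015 g/mol = 0.2875 mol
C and H together account for 2.760 g — essentially the entire 2.76 g sample — so the compound contains no oxygen.

no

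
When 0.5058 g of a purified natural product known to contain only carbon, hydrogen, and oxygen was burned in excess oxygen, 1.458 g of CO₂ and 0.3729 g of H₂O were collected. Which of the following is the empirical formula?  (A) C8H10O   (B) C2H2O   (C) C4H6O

(A) C8H10O

mol C = 1.458 g CO₂ ÷ 44.009 g/mol = 0.033130 mol
mol H = 2 × 0.3729 g H₂O ÷ 18.015 g/mol = 0.041399 mol
mass O = 0.5058 − (0.39792 + 0.041730) = 0.066151 g → mol O = 0.066151 ÷ 15.999 = 0.0041347 mol
Divide by the smallest (0.0041347 mol): C 8.013, H 10.013, O 1.000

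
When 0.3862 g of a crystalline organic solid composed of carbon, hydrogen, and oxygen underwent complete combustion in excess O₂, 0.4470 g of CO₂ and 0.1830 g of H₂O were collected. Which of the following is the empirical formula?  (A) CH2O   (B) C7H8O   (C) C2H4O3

(C) C2H4O3

mol C = 0.4470 g CO₂ ÷ 44.009 g/mol = 0.010157 mol
mol H = 2 × 0.1830 g H₂O ÷ 18.015 g/mol = 0.020316 mol
mass O = 0.3862 − (0.12200 + 0.020479) = 0.24373 g → mol O = 0.24373 ÷ 15.999 = 0.015234 mol
Divide by the smallest (0.010157 mol): C 1.000, H 2.000, O 1.500
Multiplying each by 2 gives whole numbers: C 2.00, H 4.00, O 3.00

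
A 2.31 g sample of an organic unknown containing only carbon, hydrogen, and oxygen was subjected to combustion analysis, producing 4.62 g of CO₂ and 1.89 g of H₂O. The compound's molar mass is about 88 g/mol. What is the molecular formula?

mol C = 4.62 g CO₂ ÷ 44.009 g/mol = 0.1050 mol
mol H = 2 × 1.89 g H₂O ÷ 18.015 g/mol = 0.2098 mol
mass O = 2.31 − (1.261 + 0.2115) = 0.8376 g → mol O = 0.8376 ÷ 15.999 = 0.05235 mol
Divide by the smallest (0.05235 mol): C 2.005, H 4.008, O 1.000
Empirical formula: C2H4O
Empirical-formula mass = 44.05 g/mol; 88 ÷ 44.05 ≈ 2, so the molecular formula is C4H8O2.

C4H8O2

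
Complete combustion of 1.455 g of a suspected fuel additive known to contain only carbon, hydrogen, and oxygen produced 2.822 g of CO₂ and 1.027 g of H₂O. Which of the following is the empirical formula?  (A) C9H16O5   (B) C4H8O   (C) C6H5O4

(A) C9H16O5

mol C = 2.822 g CO₂ ÷ 44.009 g/mol = 0.064123 mol
mol H = 2 × 1.027 g H₂O ÷ 18.015 g/mol = 0.11402 mol
mass O = 1.455 − (0.77018 + 0.11493) = 0.56989 g → mol O = 0.56989 ÷ 15.999 = 0.035620 mol
Divide by the smallest (0.035620 mol): C 1.800, H 3.201, O 1.000
Multiplying each by 5 gives whole numbers: C 9.00, H 16.00, O 5.00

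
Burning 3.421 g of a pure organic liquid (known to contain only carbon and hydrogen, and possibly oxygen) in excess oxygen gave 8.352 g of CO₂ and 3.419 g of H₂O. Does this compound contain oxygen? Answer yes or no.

yes

mol C = 8.352 g CO₂ ÷ 44.009 g/mol = 0.18978 mol
mol H = 2 × 3.419 g H₂O ÷ 18.015 g/mol = 0.37957 mol
C and H account for only 2.6620 g of the 3.421 g sample; the remaining 0.75895 g must be oxygen.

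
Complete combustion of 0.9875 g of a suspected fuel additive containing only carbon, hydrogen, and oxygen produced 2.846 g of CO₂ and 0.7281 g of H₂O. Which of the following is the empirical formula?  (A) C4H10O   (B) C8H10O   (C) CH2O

mol C = 2.846 g CO₂ ÷ 44.009 g/mol = 0.064669 mol
mol H = 2 × 0.7281 g H₂O ÷ 18.015 g/mol = 0.080833 mol
mass O = 0.9875 − (0.77673 + 0.081479) = 0.12929 g → mol O = 0.12929 ÷ 15.999 = 0.0080809 mol
Divide by the smallest (0.0080809 mol): C 8.003, H 10.003, O 1.000

(B) C8H10O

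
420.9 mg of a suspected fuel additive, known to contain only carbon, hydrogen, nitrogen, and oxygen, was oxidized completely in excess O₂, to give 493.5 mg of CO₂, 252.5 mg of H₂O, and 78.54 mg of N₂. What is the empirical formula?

mol C = 0.4935 g CO₂ ÷ 44.009 g/mol = 0.011214 mol
mol H = 2 × 0.2525 g H₂O ÷ 18.015 g/mol = 0.028032 mol
mol N = 2 × 0.07854 g N₂ ÷ 28.014 g/mol = 0.0056072 mol
mass O = 0.4209 − (0.13469 + 0.028256 + 0.078540) = 0.17942 g → mol O = 0.17942 ÷ 15.999 = 0.011214 mol
Divide by the smallest (0.0056072 mol): C 2.000, H 4.999, N 1.000, O 2.000

C2H5NO2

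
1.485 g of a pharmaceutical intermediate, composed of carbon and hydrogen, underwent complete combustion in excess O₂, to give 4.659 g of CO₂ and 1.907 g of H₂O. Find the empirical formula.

mol C = 4.659 g CO₂ ÷ 44.009 g/mol = 0.10586 mol
mol H = 2 × 1.907 g H₂O ÷ 18.015 g/mol = 0.21171 mol
Divide by the smallest (0.10586 mol): C 1.000, H 2.000

CH2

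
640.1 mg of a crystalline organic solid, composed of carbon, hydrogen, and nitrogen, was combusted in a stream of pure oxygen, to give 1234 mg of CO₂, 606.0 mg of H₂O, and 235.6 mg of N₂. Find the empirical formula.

mol C = 1.234 g CO₂ ÷ 44.009 g/mol = 0.028040 mol
mol H = 2 × 0.6060 g H₂O ÷ 18.015 g/mol = 0.067277 mol
mol N = 2 × 0.2356 g N₂ ÷ 28.014 g/mol = 0.016820 mol
Divide by the smallest (0.016820 mol): C 1.667, H 4.000, N 1.000
Multiplying each by 3 gives whole numbers: C 5.00, H 12.00, N 3.00

C5H12N3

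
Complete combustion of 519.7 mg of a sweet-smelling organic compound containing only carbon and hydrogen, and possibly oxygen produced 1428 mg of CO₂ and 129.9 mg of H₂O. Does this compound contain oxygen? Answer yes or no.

mol C = 1.428 g CO₂ ÷ 44.009 g/mol = 0.032448 mol
mol H = 2 × 0.1299 g H₂O ÷ 18.015 g/mol = 0.014421 mol
C and H account for only 0.40427 g of the 0.5197 g sample; the remaining 0.11543 g must be oxygen.

yes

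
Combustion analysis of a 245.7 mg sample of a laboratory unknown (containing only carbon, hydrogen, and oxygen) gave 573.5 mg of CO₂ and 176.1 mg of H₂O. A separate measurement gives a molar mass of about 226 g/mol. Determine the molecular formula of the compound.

mol C = 0.5735 g CO₂ ÷ 44.009 g/mol = 0.013031 mol
mol H = 2 × 0.1761 g H₂O ÷ 18.015 g/mol = 0.019550 mol
mass O = 0.2457 − (0.15652 + 0.019707) = 0.069473 g → mol O = 0.069473 ÷ 15.999 = 0.0043423 mol
Divide by the smallest (0.0043423 mol): C 3.001, H 4.502, O 1.000
Multiplying each by 2 gives whole numbers: C 6.00, H 9.00, O 2.00
Empirical formula: C6H9O2
Empirical-formula mass = 113.14 g/mol; 226 ÷ 113.14 ≈ 2, so the molecular formula is C12H18O4.

C12H18O4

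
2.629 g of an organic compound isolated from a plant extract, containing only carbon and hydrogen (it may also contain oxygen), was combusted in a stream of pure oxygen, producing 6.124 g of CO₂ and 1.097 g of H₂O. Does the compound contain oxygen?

mol C = 6.124 g CO₂ ÷ 44.009 g/mol = 0.13915 mol
mol H = 2 × 1.097 g H₂O ÷ 18.015 g/mol = 0.12179 mol
C and H account for only 1.7941 g of the 2.629 g sample; the remaining 0.83487 g must be oxygen.

yes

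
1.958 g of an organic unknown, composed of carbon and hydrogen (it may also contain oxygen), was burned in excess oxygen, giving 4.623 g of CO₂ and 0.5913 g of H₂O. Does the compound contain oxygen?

yes

mol C = 4.623 g CO₂ ÷ 44.009 g/mol = 0.10505 mol
mol H = 2 × 0.5913 g H₂O ÷ 18.015 g/mol = 0.065645 mol
C and H account for only 1.3279 g of the 1.958 g sample; the remaining 0.63011 g must be oxygen.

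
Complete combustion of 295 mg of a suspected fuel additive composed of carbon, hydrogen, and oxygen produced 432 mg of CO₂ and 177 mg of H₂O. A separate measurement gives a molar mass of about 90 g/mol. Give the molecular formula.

C3H6O3

mol C = 0.432 g CO₂ ÷ 44.009 g/mol = 0.009816 mol
mol H = 2 × 0.177 g H₂O ÷ 18.015 g/mol = 0.01965 mol
mass O = 0.295 − (0.1179 + 0.01981) = 0.1573 g → mol O = 0.1573 ÷ 15.999 = 0.009831 mol
Divide by the smallest (0.009816 mol): C 1.000, H 2.002, O 1.002
Empirical formula: CH2O
Empirical-formula mass = 30.03 g/mol; 90 ÷ 30.03 ≈ 3, so the molecular formula is C3H6O3.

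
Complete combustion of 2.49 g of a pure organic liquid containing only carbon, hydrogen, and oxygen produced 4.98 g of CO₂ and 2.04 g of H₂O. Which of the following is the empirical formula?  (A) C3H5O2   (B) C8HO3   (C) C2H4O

(C) C2H4O

mol C = 4.98 g CO₂ ÷ 44.009 g/mol = 0.1132 mol
mol H = 2 × 2.04 g H₂O ÷ 18.015 g/mol = 0.2265 mol
mass O = 2.49 − (1.359 + 0.2283) = 0.9026 g → mol O = 0.9026 ÷ 15.999 = 0.05641 mol
Divide by the smallest (0.05641 mol): C 2.006, H 4.015, O 1.000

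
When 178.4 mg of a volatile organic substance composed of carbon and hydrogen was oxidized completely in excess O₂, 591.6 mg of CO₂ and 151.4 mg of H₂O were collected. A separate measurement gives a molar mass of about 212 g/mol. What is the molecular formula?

mol C = 0.5916 g CO₂ ÷ 44.009 g/mol = 0.013443 mol
mol H = 2 × 0.1514 g H₂O ÷ 18.015 g/mol = 0.016808 mol
Divide by the smallest (0.013443 mol): C 1.000, H 1.250
Multiplying each by 4 gives whole numbers: C 4.00, H 5.00
Empirical formula: C4H5
Empirical-formula mass = 53.08 g/mol; 212 ÷ 53.08 ≈ 4, so the molecular formula is C16H20.

C16H20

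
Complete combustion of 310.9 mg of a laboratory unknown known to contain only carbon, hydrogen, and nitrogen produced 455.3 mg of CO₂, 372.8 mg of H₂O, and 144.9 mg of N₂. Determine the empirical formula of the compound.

mol C = 0.4553 g CO₂ ÷ 44.009 g/mol = 0.010346 mol
mol H = 2 × 0.3728 g H₂O ÷ 18.015 g/mol = 0.041388 mol
mol N = 2 × 0.1449 g N₂ ÷ 28.014 g/mol = 0.010345 mol
Divide by the smallest (0.010345 mol): C 1.000, H 4.001, N 1.000

CH4N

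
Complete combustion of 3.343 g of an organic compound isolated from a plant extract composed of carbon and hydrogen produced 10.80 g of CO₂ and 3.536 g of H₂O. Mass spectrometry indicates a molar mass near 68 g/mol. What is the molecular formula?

mol C = 10.80 g CO₂ ÷ 44.009 g/mol = 0.24540 mol
mol H = 2 × 3.536 g H₂O ÷ 18.015 g/mol = 0.39256 mol
Divide by the smallest (0.24540 mol): C 1.000, H 1.600
Multiplying each by 5 gives whole numbers: C 5.00, H 8.00
Empirical formula: C5H8
Empirical-formula mass = 68.12 g/mol; 68 ÷ 68.12 ≈ 1, so the molecular formula is C5H8.

C5H8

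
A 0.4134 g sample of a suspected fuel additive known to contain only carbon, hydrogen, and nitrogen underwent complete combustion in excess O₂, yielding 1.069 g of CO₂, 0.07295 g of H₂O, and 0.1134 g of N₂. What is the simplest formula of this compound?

C3HN

mol C = 1.069 g CO₂ ÷ 44.009 g/mol = 0.024290 mol
mol H = 2 × 0.07295 g H₂O ÷ 18.015 g/mol = 0.0080988 mol
mol N = 2 × 0.1134 g N₂ ÷ 28.014 g/mol = 0.0080960 mol
Divide by the smallest (0.0080960 mol): C 3.000, H 1.000, N 1.000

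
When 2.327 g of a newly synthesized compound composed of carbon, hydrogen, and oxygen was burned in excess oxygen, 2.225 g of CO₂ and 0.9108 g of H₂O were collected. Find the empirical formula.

CH2O2

mol C = 2.225 g CO₂ ÷ 44.009 g/mol = 0.050558 mol
mol H = 2 × 0.9108 g H₂O ÷ 18.015 g/mol = 0.10112 mol
mass O = 2.327 − (0.60725 + 0.10192) = 1.6178 g → mol O = 1.6178 ÷ 15.999 = 0.10112 mol
Divide by the smallest (0.050558 mol): C 1.000, H 2.000, O 2.000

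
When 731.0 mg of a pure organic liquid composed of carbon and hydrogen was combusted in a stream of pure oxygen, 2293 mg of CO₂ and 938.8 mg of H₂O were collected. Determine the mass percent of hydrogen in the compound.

mol C = 2.293 g CO₂ ÷ 44.009 g/mol = 0.052103 mol
mol H = 2 × 0.9388 g H₂O ÷ 18.015 g/mol = 0.10422 mol
mass % H = 0.10506 g ÷ 0.7310 g × 100%

14.37%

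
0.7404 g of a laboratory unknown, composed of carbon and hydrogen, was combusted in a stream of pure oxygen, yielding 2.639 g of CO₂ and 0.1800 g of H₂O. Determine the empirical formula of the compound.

mol C = 2.639 g CO₂ ÷ 44.009 g/mol = 0.059965 mol
mol H = 2 × 0.1800 g H₂O ÷ 18.015 g/mol = 0.019983 mol
Divide by the smallest (0.019983 mol): C 3.001, H 1.000

C3H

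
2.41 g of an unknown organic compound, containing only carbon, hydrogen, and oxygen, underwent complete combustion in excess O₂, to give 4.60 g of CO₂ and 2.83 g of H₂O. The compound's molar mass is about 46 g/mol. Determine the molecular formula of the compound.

mol C = 4.60 g CO₂ ÷ 44.009 g/mol = 0.1045 mol
mol H = 2 × 2.83 g H₂O ÷ 18.015 g/mol = 0.3142 mol
mass O = 2.41 − (1.255 + 0.3167) = 0.8379 g → mol O = 0.8379 ÷ 15.999 = 0.05237 mol
Divide by the smallest (0.05237 mol): C 1.996, H 5.999, O 1.000
Empirical formula: C2H6O
Empirical-formula mass = 46.07 g/mol; 46 ÷ 46.07 ≈ 1, so the molecular formula is C2H6O.

C2H6O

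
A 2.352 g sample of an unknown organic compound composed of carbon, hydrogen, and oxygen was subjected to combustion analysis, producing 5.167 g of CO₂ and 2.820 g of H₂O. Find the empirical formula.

mol C = 5.167 g CO₂ ÷ 44.009 g/mol = 0.11741 mol
mol H = 2 × 2.820 g H₂O ÷ 18.015 g/mol = 0.31307 mol
mass O = 2.352 − (1.4102 + 0.31558) = 0.62624 g → mol O = 0.62624 ÷ 15.999 = 0.039142 mol
Divide by the smallest (0.039142 mol): C 3.000, H 7.998, O 1.000

C3H8O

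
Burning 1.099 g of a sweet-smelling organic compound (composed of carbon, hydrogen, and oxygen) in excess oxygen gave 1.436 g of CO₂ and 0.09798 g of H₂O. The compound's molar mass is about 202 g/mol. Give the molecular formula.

C6H2O8

mol C = 1.436 g CO₂ ÷ 44.009 g/mol = 0.032630 mol
mol H = 2 × 0.09798 g H₂O ÷ 18.015 g/mol = 0.010878 mol
mass O = 1.099 − (0.39192 + 0.010965) = 0.69612 g → mol O = 0.69612 ÷ 15.999 = 0.043510 mol
Divide by the smallest (0.010878 mol): C 3.000, H 1.000, O 4.000
Empirical formula: C3HO4
Empirical-formula mass = 101.04 g/mol; 202 ÷ 101.04 ≈ 2, so the molecular formula is C6H2O8.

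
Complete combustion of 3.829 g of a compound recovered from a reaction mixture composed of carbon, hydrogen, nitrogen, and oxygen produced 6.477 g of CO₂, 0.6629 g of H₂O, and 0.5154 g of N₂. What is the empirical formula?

C8H4N2O5

mol C = 6.477 g CO₂ ÷ 44.009 g/mol = 0.14717 mol
mol H = 2 × 0.6629 g H₂O ÷ 18.015 g/mol = 0.073594 mol
mol N = 2 × 0.5154 g N₂ ÷ 28.014 g/mol = 0.036796 mol
mass O = 3.829 − (1.7677 + 0.074183 + 0.51540) = 1.4717 g → mol O = 1.4717 ÷ 15.999 = 0.091987 mol
Divide by the smallest (0.036796 mol): C 4.000, H 2.000, N 1.000, O 2.500
Multiplying each by 2 gives whole numbers: C 8.00, H 4.00, N 2.00, O 5.00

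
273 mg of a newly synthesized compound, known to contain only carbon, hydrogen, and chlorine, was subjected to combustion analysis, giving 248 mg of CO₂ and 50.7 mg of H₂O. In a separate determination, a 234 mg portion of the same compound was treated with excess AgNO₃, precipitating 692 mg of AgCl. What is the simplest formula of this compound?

mol C = 0.248 g CO₂ ÷ 44.009 g/mol = 0.005635 mol
mol H = 2 × 0.0507 g H₂O ÷ 18.015 g/mol = 0.005629 mol
From the AgCl data: mol Cl per gram of compound = (0.692 ÷ 143.318) ÷ 0.234 = 0.02063 mol/g, so in the 0.273 g combustion sample mol Cl = 0.005633 mol
Divide by the smallest (0.005629 mol): C 1.001, H 1.000, Cl 1.001

CHCl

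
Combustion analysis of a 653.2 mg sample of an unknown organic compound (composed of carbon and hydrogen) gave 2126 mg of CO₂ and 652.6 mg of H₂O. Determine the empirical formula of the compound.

mol C = 2.126 g CO₂ ÷ 44.009 g/mol = 0.048308 mol
mol H = 2 × 0.6526 g H₂O ÷ 18.015 g/mol = 0.072451 mol
Divide by the smallest (0.048308 mol): C 1.000, H 1.500
Multiplying each by 2 gives whole numbers: C 2.00, H 3.00

C2H3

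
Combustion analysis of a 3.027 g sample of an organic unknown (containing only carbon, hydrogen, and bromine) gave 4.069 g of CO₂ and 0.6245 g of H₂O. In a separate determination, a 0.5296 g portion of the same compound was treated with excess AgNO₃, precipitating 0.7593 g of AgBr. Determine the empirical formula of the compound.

C4H3Br

mol C = 4.069 g CO₂ ÷ 44.009 g/mol = 0.092458 mol
mol H = 2 × 0.6245 g H₂O ÷ 18.015 g/mol = 0.069331 mol
From the AgBr data: mol Br per gram of compound = (0.7593 ÷ 187.772) ÷ 0.5296 = 0.0076354 mol/g, so in the 3.027 g combustion sample mol Br = 0.023113 mol
Divide by the smallest (0.023113 mol): C 4.000, H 3.000, Br 1.000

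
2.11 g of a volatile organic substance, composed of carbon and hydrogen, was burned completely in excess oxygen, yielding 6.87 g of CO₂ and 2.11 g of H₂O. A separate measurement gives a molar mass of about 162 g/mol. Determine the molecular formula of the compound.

mol C = 6.87 g CO₂ ÷ 44.009 g/mol = 0.1561 mol
mol H = 2 × 2.11 g H₂O ÷ 18.015 g/mol = 0.2342 mol
Divide by the smallest (0.1561 mol): C 1.000, H 1.501
Multiplying each by 2 gives whole numbers: C 2.00, H 3.00
Empirical formula: C2H3
Empirical-formula mass = 27.05 g/mol; 162 ÷ 27.05 ≈ 6, so the molecular formula is C12H18.

C12H18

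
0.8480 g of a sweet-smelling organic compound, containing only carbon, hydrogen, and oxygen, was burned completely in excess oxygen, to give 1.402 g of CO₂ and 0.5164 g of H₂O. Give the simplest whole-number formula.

C5H9O4

mol C = 1.402 g CO₂ ÷ 44.009 g/mol = 0.031857 mol
mol H = 2 × 0.5164 g H₂O ÷ 18.015 g/mol = 0.057330 mol
mass O = 0.8480 − (0.38264 + 0.057789) = 0.40758 g → mol O = 0.40758 ÷ 15.999 = 0.025475 mol
Divide by the smallest (0.025475 mol): C 1.251, H 2.250, O 1.000
Multiplying each by 4 gives whole numbers: C 5.00, H 9.00, O 4.00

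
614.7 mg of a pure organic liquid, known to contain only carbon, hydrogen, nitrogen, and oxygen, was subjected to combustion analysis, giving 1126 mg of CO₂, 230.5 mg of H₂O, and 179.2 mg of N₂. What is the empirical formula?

C4H4N2O

mol C = 1.126 g CO₂ ÷ 44.009 g/mol = 0.025586 mol
mol H = 2 × 0.2305 g H₂O ÷ 18.015 g/mol = 0.025590 mol
mol N = 2 × 0.1792 g N₂ ÷ 28.014 g/mol = 0.012794 mol
mass O = 0.6147 − (0.30731 + 0.025795 + 0.17920) = 0.10240 g → mol O = 0.10240 ÷ 15.999 = 0.0064001 mol
Divide by the smallest (0.0064001 mol): C 3.998, H 3.998, N 1.999, O 1.000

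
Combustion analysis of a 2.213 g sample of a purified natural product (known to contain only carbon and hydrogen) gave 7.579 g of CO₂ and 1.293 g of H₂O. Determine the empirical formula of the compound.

C6H5

mol C = 7.579 g CO₂ ÷ 44.009 g/mol = 0.17221 mol
mol H = 2 × 1.293 g H₂O ÷ 18.015 g/mol = 0.14355 mol
Divide by the smallest (0.14355 mol): C 1.200, H 1.000
Multiplying each by 5 gives whole numbers: C 6.00, H 5.00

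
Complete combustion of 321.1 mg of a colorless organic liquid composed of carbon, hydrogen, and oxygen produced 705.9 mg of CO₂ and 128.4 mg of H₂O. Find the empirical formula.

C9H8O4

mol C = 0.7059 g CO₂ ÷ 44.009 g/mol = 0.016040 mol
mol H = 2 × 0.1284 g H₂O ÷ 18.015 g/mol = 0.014255 mol
mass O = 0.3211 − (0.19266 + 0.014369) = 0.11408 g → mol O = 0.11408 ÷ 15.999 = 0.0071302 mol
Divide by the smallest (0.0071302 mol): C 2.250, H 1.999, O 1.000
Multiplying each by 4 gives whole numbers: C 9.00, H 8.00, O 4.00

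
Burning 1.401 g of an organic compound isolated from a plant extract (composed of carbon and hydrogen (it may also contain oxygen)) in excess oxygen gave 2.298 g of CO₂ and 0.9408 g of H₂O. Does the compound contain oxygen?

yes

mol C = 2.298 g CO₂ ÷ 44.009 g/mol = 0.052217 mol
mol H = 2 × 0.9408 g H₂O ÷ 18.015 g/mol = 0.10445 mol
C and H account for only 0.73246 g of the 1.401 g sample; the remaining 0.66854 g must be oxygen.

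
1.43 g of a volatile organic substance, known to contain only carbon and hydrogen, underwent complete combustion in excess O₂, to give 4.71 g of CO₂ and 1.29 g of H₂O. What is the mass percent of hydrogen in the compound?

10.1%

mol C = 4.71 g CO₂ ÷ 44.009 g/mol = 0.1070 mol
mol H = 2 × 1.29 g H₂O ÷ 18.015 g/mol = 0.1432 mol
mass % H = 0.1444 g ÷ 1.43 g × 100%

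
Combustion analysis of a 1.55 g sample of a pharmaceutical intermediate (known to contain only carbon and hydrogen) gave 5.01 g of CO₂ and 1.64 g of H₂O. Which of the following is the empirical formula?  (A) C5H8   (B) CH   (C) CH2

(A) C5H8

mol C = 5.01 g CO₂ ÷ 44.009 g/mol = 0.1138 mol
mol H = 2 × 1.64 g H₂O ÷ 18.015 g/mol = 0.1821 mol
Divide by the smallest (0.1138 mol): C 1.000, H 1.599
Multiplying each by 5 gives whole numbers: C 5.00, H 8.00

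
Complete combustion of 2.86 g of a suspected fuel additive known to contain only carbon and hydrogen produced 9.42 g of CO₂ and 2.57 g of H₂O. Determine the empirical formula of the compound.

C3H4

mol C = 9.42 g CO₂ ÷ 44.009 g/mol = 0.2140 mol
mol H = 2 × 2.57 g H₂O ÷ 18.015 g/mol = 0.2853 mol
Divide by the smallest (0.2140 mol): C 1.000, H 1.333
Multiplying each by 3 gives whole numbers: C 3.00, H 4.00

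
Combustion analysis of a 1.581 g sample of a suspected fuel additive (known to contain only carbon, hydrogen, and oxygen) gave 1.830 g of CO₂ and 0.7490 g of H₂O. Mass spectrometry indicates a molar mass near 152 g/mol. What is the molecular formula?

C4H8O6

mol C = 1.830 g CO₂ ÷ 44.009 g/mol = 0.041582 mol
mol H = 2 × 0.7490 g H₂O ÷ 18.015 g/mol = 0.083153 mol
mass O = 1.581 − (0.49945 + 0.083818) = 0.99774 g → mol O = 0.99774 ÷ 15.999 = 0.062362 mol
Divide by the smallest (0.041582 mol): C 1.000, H 2.000, O 1.500
Multiplying each by 2 gives whole numbers: C 2.00, H 4.00, O 3.00
Empirical formula: C2H4O3
Empirical-formula mass = 76.05 g/mol; 152 ÷ 76.05 ≈ 2, so the molecular formula is C4H8O6.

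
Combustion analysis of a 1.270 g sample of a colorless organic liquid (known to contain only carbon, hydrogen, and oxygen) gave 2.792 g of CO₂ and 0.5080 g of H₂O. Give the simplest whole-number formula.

mol C = 2.792 g CO₂ ÷ 44.009 g/mol = 0.063442 mol
mol H = 2 × 0.5080 g H₂O ÷ 18.015 g/mol = 0.056397 mol
mass O = 1.270 − (0.76200 + 0.056849) = 0.45115 g → mol O = 0.45115 ÷ 15.999 = 0.028199 mol
Divide by the smallest (0.028199 mol): C 2.250, H 2.000, O 1.000
Multiplying each by 4 gives whole numbers: C 9.00, H 8.00, O 4.00

C9H8O4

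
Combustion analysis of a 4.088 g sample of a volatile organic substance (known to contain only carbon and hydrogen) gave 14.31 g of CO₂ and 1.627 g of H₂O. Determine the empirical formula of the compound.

mol C = 14.31 g CO₂ ÷ 44.009 g/mol = 0.32516 mol
mol H = 2 × 1.627 g H₂O ÷ 18.015 g/mol = 0.18063 mol
Divide by the smallest (0.18063 mol): C 1.800, H 1.000
Multiplying each by 5 gives whole numbers: C 9.00, H 5.00

C9H5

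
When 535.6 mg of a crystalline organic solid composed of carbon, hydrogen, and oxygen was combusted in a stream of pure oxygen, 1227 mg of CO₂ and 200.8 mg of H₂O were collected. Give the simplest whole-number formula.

C5H4O2

mol C = 1.227 g CO₂ ÷ 44.009 g/mol = 0.027881 mol
mol H = 2 × 0.2008 g H₂O ÷ 18.015 g/mol = 0.022293 mol
mass O = 0.5356 − (0.33487 + 0.022471) = 0.17825 g → mol O = 0.17825 ÷ 15.999 = 0.011142 mol
Divide by the smallest (0.011142 mol): C 2.502, H 2.001, O 1.000
Multiplying each by 2 gives whole numbers: C 5.00, H 4.00, O 2.00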